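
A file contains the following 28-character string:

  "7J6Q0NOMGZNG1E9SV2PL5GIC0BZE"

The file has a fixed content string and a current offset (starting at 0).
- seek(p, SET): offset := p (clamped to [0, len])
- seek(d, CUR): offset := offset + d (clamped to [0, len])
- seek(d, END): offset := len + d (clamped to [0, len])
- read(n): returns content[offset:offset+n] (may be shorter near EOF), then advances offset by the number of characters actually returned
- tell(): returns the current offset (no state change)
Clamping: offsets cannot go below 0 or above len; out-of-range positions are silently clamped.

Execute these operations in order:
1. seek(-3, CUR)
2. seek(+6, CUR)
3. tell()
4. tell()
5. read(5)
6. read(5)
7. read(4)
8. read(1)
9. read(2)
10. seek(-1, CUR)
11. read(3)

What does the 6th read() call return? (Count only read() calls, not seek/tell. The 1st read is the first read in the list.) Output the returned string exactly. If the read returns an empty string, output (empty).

Answer: IC0

Derivation:
After 1 (seek(-3, CUR)): offset=0
After 2 (seek(+6, CUR)): offset=6
After 3 (tell()): offset=6
After 4 (tell()): offset=6
After 5 (read(5)): returned 'OMGZN', offset=11
After 6 (read(5)): returned 'G1E9S', offset=16
After 7 (read(4)): returned 'V2PL', offset=20
After 8 (read(1)): returned '5', offset=21
After 9 (read(2)): returned 'GI', offset=23
After 10 (seek(-1, CUR)): offset=22
After 11 (read(3)): returned 'IC0', offset=25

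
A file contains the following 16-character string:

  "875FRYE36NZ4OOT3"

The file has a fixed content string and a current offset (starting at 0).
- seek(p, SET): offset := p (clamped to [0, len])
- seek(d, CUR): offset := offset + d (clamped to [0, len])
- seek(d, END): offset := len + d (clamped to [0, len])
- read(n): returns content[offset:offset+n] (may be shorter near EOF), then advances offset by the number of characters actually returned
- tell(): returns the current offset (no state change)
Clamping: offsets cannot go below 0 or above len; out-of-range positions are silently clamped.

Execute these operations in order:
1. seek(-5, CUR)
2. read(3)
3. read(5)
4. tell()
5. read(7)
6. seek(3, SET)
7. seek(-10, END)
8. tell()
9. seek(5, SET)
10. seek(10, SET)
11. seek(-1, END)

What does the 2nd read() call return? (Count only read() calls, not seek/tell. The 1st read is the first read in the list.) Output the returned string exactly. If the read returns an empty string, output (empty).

After 1 (seek(-5, CUR)): offset=0
After 2 (read(3)): returned '875', offset=3
After 3 (read(5)): returned 'FRYE3', offset=8
After 4 (tell()): offset=8
After 5 (read(7)): returned '6NZ4OOT', offset=15
After 6 (seek(3, SET)): offset=3
After 7 (seek(-10, END)): offset=6
After 8 (tell()): offset=6
After 9 (seek(5, SET)): offset=5
After 10 (seek(10, SET)): offset=10
After 11 (seek(-1, END)): offset=15

Answer: FRYE3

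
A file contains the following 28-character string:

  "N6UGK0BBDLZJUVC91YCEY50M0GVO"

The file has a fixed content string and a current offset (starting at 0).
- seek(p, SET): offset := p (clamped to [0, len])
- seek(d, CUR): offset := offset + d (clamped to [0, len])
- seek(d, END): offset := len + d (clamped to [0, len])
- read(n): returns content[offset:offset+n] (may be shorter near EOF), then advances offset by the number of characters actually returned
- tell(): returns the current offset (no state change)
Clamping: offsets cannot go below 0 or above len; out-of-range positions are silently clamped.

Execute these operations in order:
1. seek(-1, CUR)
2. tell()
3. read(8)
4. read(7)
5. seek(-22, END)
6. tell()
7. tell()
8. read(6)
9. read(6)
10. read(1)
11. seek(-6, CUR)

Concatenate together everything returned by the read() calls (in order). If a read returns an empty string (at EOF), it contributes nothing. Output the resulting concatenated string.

After 1 (seek(-1, CUR)): offset=0
After 2 (tell()): offset=0
After 3 (read(8)): returned 'N6UGK0BB', offset=8
After 4 (read(7)): returned 'DLZJUVC', offset=15
After 5 (seek(-22, END)): offset=6
After 6 (tell()): offset=6
After 7 (tell()): offset=6
After 8 (read(6)): returned 'BBDLZJ', offset=12
After 9 (read(6)): returned 'UVC91Y', offset=18
After 10 (read(1)): returned 'C', offset=19
After 11 (seek(-6, CUR)): offset=13

Answer: N6UGK0BBDLZJUVCBBDLZJUVC91YC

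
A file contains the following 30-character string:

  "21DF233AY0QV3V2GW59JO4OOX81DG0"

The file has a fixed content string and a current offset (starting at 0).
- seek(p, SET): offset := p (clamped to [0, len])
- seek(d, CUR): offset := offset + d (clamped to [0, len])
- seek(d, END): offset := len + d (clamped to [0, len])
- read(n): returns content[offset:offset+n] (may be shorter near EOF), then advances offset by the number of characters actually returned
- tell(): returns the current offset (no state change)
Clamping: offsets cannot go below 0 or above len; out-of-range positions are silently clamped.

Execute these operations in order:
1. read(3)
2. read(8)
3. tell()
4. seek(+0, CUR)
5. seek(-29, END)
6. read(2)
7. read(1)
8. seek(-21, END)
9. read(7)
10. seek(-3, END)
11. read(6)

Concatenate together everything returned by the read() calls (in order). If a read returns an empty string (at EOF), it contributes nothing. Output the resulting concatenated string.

Answer: 21DF233AY0Q1DF0QV3V2GDG0

Derivation:
After 1 (read(3)): returned '21D', offset=3
After 2 (read(8)): returned 'F233AY0Q', offset=11
After 3 (tell()): offset=11
After 4 (seek(+0, CUR)): offset=11
After 5 (seek(-29, END)): offset=1
After 6 (read(2)): returned '1D', offset=3
After 7 (read(1)): returned 'F', offset=4
After 8 (seek(-21, END)): offset=9
After 9 (read(7)): returned '0QV3V2G', offset=16
After 10 (seek(-3, END)): offset=27
After 11 (read(6)): returned 'DG0', offset=30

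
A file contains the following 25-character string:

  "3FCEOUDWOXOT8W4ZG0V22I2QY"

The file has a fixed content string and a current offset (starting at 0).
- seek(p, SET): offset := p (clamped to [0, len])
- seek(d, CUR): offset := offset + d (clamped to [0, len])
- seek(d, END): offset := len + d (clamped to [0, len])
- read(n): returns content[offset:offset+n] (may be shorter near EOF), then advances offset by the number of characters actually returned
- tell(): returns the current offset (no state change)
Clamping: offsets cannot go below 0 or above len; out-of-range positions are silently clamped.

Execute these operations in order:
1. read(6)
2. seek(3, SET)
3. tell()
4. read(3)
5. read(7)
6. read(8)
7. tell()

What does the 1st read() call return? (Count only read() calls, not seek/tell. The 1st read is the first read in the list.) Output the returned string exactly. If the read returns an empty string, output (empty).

After 1 (read(6)): returned '3FCEOU', offset=6
After 2 (seek(3, SET)): offset=3
After 3 (tell()): offset=3
After 4 (read(3)): returned 'EOU', offset=6
After 5 (read(7)): returned 'DWOXOT8', offset=13
After 6 (read(8)): returned 'W4ZG0V22', offset=21
After 7 (tell()): offset=21

Answer: 3FCEOU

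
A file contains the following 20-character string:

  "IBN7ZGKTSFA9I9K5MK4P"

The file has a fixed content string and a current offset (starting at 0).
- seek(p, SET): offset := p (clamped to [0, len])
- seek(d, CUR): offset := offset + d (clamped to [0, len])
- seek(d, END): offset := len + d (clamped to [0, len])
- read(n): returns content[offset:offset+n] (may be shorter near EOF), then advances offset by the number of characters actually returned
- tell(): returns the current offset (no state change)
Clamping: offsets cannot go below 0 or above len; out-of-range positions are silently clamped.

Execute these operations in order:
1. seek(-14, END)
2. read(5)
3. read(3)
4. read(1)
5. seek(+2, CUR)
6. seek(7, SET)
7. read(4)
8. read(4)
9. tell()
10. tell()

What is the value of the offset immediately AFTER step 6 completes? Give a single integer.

After 1 (seek(-14, END)): offset=6
After 2 (read(5)): returned 'KTSFA', offset=11
After 3 (read(3)): returned '9I9', offset=14
After 4 (read(1)): returned 'K', offset=15
After 5 (seek(+2, CUR)): offset=17
After 6 (seek(7, SET)): offset=7

Answer: 7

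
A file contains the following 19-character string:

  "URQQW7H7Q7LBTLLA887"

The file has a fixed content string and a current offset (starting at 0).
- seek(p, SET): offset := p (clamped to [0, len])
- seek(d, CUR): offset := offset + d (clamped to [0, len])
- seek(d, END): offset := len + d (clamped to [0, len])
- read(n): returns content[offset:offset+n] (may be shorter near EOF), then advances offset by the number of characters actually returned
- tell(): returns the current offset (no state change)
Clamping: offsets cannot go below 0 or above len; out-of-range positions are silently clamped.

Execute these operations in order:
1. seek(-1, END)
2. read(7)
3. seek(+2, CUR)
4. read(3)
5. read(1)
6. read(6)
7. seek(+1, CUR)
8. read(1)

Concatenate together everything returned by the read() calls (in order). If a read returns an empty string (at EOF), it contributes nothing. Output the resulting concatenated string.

After 1 (seek(-1, END)): offset=18
After 2 (read(7)): returned '7', offset=19
After 3 (seek(+2, CUR)): offset=19
After 4 (read(3)): returned '', offset=19
After 5 (read(1)): returned '', offset=19
After 6 (read(6)): returned '', offset=19
After 7 (seek(+1, CUR)): offset=19
After 8 (read(1)): returned '', offset=19

Answer: 7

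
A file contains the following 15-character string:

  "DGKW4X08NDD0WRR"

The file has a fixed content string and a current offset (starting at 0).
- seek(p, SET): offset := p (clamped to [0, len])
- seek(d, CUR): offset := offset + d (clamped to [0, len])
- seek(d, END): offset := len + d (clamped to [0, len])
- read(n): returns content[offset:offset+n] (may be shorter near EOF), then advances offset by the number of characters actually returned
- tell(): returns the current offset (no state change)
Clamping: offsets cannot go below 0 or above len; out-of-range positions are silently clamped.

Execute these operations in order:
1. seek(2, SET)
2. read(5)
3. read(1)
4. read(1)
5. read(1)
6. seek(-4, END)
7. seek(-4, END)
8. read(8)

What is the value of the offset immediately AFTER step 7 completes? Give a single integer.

After 1 (seek(2, SET)): offset=2
After 2 (read(5)): returned 'KW4X0', offset=7
After 3 (read(1)): returned '8', offset=8
After 4 (read(1)): returned 'N', offset=9
After 5 (read(1)): returned 'D', offset=10
After 6 (seek(-4, END)): offset=11
After 7 (seek(-4, END)): offset=11

Answer: 11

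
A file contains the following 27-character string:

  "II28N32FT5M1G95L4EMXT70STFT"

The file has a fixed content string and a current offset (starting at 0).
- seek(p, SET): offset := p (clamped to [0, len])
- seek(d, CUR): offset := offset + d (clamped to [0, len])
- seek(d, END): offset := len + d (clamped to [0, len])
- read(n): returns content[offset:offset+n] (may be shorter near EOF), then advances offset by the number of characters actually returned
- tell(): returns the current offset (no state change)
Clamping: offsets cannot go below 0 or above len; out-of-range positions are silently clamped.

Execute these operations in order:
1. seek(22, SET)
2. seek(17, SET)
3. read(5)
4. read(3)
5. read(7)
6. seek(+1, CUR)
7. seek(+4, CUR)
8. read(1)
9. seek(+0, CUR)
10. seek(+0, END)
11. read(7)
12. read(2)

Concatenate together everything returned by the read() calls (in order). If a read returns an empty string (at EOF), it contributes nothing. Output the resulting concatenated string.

After 1 (seek(22, SET)): offset=22
After 2 (seek(17, SET)): offset=17
After 3 (read(5)): returned 'EMXT7', offset=22
After 4 (read(3)): returned '0ST', offset=25
After 5 (read(7)): returned 'FT', offset=27
After 6 (seek(+1, CUR)): offset=27
After 7 (seek(+4, CUR)): offset=27
After 8 (read(1)): returned '', offset=27
After 9 (seek(+0, CUR)): offset=27
After 10 (seek(+0, END)): offset=27
After 11 (read(7)): returned '', offset=27
After 12 (read(2)): returned '', offset=27

Answer: EMXT70STFT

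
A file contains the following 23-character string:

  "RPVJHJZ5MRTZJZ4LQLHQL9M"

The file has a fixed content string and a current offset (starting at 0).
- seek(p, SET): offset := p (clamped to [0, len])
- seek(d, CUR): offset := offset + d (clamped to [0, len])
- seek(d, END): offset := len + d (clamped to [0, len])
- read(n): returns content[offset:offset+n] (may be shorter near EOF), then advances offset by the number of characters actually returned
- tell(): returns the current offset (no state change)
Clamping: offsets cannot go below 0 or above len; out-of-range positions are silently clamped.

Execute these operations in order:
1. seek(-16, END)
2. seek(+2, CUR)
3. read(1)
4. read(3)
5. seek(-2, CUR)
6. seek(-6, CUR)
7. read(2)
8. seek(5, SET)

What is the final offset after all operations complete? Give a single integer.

Answer: 5

Derivation:
After 1 (seek(-16, END)): offset=7
After 2 (seek(+2, CUR)): offset=9
After 3 (read(1)): returned 'R', offset=10
After 4 (read(3)): returned 'TZJ', offset=13
After 5 (seek(-2, CUR)): offset=11
After 6 (seek(-6, CUR)): offset=5
After 7 (read(2)): returned 'JZ', offset=7
After 8 (seek(5, SET)): offset=5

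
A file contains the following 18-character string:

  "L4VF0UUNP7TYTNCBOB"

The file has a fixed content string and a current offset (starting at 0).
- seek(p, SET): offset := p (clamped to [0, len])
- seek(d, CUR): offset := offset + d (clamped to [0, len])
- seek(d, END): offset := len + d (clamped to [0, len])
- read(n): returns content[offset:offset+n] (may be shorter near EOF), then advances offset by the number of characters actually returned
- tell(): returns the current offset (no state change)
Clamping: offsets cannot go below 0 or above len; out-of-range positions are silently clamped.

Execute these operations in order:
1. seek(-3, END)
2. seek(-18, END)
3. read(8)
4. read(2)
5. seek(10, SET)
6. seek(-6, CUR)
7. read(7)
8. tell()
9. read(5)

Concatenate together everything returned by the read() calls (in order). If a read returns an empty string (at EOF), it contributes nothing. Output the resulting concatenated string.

Answer: L4VF0UUNP70UUNP7TYTNCB

Derivation:
After 1 (seek(-3, END)): offset=15
After 2 (seek(-18, END)): offset=0
After 3 (read(8)): returned 'L4VF0UUN', offset=8
After 4 (read(2)): returned 'P7', offset=10
After 5 (seek(10, SET)): offset=10
After 6 (seek(-6, CUR)): offset=4
After 7 (read(7)): returned '0UUNP7T', offset=11
After 8 (tell()): offset=11
After 9 (read(5)): returned 'YTNCB', offset=16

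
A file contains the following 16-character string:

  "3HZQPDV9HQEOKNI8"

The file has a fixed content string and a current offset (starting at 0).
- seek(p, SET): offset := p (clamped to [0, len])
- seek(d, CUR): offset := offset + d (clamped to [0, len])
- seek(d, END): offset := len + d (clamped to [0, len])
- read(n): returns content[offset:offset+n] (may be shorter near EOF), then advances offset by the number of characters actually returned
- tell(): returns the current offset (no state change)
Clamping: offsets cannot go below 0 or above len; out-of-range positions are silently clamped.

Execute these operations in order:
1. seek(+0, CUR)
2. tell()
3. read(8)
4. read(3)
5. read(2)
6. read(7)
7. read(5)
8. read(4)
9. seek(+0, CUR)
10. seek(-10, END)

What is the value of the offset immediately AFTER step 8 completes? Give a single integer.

After 1 (seek(+0, CUR)): offset=0
After 2 (tell()): offset=0
After 3 (read(8)): returned '3HZQPDV9', offset=8
After 4 (read(3)): returned 'HQE', offset=11
After 5 (read(2)): returned 'OK', offset=13
After 6 (read(7)): returned 'NI8', offset=16
After 7 (read(5)): returned '', offset=16
After 8 (read(4)): returned '', offset=16

Answer: 16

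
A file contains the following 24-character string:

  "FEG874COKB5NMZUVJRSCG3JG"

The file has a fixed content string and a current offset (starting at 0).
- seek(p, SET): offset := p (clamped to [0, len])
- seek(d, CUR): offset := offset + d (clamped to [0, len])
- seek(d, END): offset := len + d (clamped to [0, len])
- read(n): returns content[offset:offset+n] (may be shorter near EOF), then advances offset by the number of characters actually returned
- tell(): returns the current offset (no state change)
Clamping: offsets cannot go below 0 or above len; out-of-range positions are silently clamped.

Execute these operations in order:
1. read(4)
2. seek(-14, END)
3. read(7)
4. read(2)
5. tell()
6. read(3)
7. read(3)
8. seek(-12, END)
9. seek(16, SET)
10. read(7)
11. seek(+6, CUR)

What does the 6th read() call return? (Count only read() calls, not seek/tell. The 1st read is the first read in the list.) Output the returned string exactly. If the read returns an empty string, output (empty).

After 1 (read(4)): returned 'FEG8', offset=4
After 2 (seek(-14, END)): offset=10
After 3 (read(7)): returned '5NMZUVJ', offset=17
After 4 (read(2)): returned 'RS', offset=19
After 5 (tell()): offset=19
After 6 (read(3)): returned 'CG3', offset=22
After 7 (read(3)): returned 'JG', offset=24
After 8 (seek(-12, END)): offset=12
After 9 (seek(16, SET)): offset=16
After 10 (read(7)): returned 'JRSCG3J', offset=23
After 11 (seek(+6, CUR)): offset=24

Answer: JRSCG3J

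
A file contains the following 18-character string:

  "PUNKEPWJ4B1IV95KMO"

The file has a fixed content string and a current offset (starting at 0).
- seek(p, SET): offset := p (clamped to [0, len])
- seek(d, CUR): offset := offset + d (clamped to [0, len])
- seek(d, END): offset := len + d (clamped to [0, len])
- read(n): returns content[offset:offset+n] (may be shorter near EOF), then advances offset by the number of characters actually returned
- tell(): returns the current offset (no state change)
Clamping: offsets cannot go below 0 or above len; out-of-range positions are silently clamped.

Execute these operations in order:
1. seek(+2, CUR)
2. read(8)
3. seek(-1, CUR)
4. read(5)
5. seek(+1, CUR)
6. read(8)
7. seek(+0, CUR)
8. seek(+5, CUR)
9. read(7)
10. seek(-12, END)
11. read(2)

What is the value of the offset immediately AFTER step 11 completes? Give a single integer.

Answer: 8

Derivation:
After 1 (seek(+2, CUR)): offset=2
After 2 (read(8)): returned 'NKEPWJ4B', offset=10
After 3 (seek(-1, CUR)): offset=9
After 4 (read(5)): returned 'B1IV9', offset=14
After 5 (seek(+1, CUR)): offset=15
After 6 (read(8)): returned 'KMO', offset=18
After 7 (seek(+0, CUR)): offset=18
After 8 (seek(+5, CUR)): offset=18
After 9 (read(7)): returned '', offset=18
After 10 (seek(-12, END)): offset=6
After 11 (read(2)): returned 'WJ', offset=8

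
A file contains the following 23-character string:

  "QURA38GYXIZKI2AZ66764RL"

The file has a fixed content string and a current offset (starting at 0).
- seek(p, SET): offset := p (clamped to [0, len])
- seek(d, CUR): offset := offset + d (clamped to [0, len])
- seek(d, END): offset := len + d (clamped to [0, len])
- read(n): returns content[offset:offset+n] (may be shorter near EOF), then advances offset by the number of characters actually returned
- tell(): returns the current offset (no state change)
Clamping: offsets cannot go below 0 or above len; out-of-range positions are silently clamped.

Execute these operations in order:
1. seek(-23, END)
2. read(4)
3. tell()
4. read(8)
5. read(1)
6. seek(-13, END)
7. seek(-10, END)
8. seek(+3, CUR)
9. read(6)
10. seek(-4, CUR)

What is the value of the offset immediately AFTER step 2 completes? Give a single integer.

Answer: 4

Derivation:
After 1 (seek(-23, END)): offset=0
After 2 (read(4)): returned 'QURA', offset=4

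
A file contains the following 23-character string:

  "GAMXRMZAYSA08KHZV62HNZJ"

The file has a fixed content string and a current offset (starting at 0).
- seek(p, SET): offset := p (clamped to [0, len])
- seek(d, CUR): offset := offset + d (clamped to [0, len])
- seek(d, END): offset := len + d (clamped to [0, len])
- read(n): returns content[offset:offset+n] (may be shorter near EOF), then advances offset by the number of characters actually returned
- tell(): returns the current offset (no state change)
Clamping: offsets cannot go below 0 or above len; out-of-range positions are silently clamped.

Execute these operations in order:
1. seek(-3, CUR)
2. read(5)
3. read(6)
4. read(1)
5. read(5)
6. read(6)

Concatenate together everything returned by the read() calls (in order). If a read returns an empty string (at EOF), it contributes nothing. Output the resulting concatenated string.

Answer: GAMXRMZAYSA08KHZV62HNZJ

Derivation:
After 1 (seek(-3, CUR)): offset=0
After 2 (read(5)): returned 'GAMXR', offset=5
After 3 (read(6)): returned 'MZAYSA', offset=11
After 4 (read(1)): returned '0', offset=12
After 5 (read(5)): returned '8KHZV', offset=17
After 6 (read(6)): returned '62HNZJ', offset=23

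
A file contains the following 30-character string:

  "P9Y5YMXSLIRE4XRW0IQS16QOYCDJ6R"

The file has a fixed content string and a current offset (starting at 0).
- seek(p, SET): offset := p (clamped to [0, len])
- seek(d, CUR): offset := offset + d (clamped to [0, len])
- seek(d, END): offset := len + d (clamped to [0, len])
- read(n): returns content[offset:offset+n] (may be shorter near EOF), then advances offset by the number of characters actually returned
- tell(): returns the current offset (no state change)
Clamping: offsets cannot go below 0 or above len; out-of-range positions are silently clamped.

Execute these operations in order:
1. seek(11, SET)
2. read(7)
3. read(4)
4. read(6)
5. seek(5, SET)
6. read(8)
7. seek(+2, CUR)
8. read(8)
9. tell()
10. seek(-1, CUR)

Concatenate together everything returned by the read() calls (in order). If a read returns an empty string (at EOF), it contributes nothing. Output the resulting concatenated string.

Answer: E4XRW0IQS16QOYCDJMXSLIRE4W0IQS16Q

Derivation:
After 1 (seek(11, SET)): offset=11
After 2 (read(7)): returned 'E4XRW0I', offset=18
After 3 (read(4)): returned 'QS16', offset=22
After 4 (read(6)): returned 'QOYCDJ', offset=28
After 5 (seek(5, SET)): offset=5
After 6 (read(8)): returned 'MXSLIRE4', offset=13
After 7 (seek(+2, CUR)): offset=15
After 8 (read(8)): returned 'W0IQS16Q', offset=23
After 9 (tell()): offset=23
After 10 (seek(-1, CUR)): offset=22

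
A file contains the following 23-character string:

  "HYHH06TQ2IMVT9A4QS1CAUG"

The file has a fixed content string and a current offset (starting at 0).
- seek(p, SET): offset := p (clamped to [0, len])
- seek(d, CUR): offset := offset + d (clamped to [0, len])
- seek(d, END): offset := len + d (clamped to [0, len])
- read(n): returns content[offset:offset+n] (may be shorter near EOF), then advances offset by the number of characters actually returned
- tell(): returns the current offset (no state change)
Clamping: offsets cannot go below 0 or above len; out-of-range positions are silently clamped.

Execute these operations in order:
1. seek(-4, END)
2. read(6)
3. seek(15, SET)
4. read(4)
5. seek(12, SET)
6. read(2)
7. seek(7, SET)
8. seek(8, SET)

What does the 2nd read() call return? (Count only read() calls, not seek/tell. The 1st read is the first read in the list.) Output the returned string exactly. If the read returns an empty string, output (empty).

After 1 (seek(-4, END)): offset=19
After 2 (read(6)): returned 'CAUG', offset=23
After 3 (seek(15, SET)): offset=15
After 4 (read(4)): returned '4QS1', offset=19
After 5 (seek(12, SET)): offset=12
After 6 (read(2)): returned 'T9', offset=14
After 7 (seek(7, SET)): offset=7
After 8 (seek(8, SET)): offset=8

Answer: 4QS1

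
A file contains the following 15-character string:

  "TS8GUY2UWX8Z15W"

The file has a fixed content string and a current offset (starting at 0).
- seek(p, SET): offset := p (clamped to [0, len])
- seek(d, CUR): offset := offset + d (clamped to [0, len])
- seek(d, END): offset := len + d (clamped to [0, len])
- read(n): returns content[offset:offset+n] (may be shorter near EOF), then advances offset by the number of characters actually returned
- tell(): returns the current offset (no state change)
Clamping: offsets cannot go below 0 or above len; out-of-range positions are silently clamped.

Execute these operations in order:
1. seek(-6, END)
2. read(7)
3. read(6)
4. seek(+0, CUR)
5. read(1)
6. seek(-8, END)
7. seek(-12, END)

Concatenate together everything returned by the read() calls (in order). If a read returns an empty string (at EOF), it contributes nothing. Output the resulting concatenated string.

After 1 (seek(-6, END)): offset=9
After 2 (read(7)): returned 'X8Z15W', offset=15
After 3 (read(6)): returned '', offset=15
After 4 (seek(+0, CUR)): offset=15
After 5 (read(1)): returned '', offset=15
After 6 (seek(-8, END)): offset=7
After 7 (seek(-12, END)): offset=3

Answer: X8Z15W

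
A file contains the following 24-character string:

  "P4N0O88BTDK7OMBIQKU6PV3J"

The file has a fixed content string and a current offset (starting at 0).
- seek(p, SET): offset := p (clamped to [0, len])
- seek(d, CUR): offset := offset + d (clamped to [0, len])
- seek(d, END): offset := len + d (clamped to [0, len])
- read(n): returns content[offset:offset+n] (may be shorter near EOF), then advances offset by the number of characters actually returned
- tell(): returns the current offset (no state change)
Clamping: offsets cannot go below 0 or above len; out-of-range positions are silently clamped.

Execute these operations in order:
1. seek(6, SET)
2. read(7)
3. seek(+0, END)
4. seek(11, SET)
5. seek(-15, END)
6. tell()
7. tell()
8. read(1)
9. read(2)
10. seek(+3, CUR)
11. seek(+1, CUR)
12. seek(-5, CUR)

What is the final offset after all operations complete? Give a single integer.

Answer: 11

Derivation:
After 1 (seek(6, SET)): offset=6
After 2 (read(7)): returned '8BTDK7O', offset=13
After 3 (seek(+0, END)): offset=24
After 4 (seek(11, SET)): offset=11
After 5 (seek(-15, END)): offset=9
After 6 (tell()): offset=9
After 7 (tell()): offset=9
After 8 (read(1)): returned 'D', offset=10
After 9 (read(2)): returned 'K7', offset=12
After 10 (seek(+3, CUR)): offset=15
After 11 (seek(+1, CUR)): offset=16
After 12 (seek(-5, CUR)): offset=11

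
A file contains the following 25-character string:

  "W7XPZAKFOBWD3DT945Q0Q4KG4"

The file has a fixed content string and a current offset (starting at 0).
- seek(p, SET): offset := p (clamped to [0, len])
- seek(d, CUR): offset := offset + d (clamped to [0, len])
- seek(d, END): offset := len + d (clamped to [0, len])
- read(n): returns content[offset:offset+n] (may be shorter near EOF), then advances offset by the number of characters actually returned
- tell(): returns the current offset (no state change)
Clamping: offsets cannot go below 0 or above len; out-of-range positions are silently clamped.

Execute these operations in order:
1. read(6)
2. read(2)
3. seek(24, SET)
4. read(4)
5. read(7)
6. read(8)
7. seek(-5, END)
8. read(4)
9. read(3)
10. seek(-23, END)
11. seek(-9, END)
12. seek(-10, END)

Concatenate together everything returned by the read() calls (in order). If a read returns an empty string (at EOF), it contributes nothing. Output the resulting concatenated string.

Answer: W7XPZAKF4Q4KG4

Derivation:
After 1 (read(6)): returned 'W7XPZA', offset=6
After 2 (read(2)): returned 'KF', offset=8
After 3 (seek(24, SET)): offset=24
After 4 (read(4)): returned '4', offset=25
After 5 (read(7)): returned '', offset=25
After 6 (read(8)): returned '', offset=25
After 7 (seek(-5, END)): offset=20
After 8 (read(4)): returned 'Q4KG', offset=24
After 9 (read(3)): returned '4', offset=25
After 10 (seek(-23, END)): offset=2
After 11 (seek(-9, END)): offset=16
After 12 (seek(-10, END)): offset=15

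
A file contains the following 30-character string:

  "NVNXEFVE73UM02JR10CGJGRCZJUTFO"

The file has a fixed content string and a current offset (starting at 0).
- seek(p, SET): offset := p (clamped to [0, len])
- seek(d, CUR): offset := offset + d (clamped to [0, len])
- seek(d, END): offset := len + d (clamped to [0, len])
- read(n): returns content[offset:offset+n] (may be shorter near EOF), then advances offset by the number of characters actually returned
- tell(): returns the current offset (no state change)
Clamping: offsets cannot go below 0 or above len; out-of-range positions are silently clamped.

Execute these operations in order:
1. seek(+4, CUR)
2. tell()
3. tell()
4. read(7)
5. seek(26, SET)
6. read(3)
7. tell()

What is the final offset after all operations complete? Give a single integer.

After 1 (seek(+4, CUR)): offset=4
After 2 (tell()): offset=4
After 3 (tell()): offset=4
After 4 (read(7)): returned 'EFVE73U', offset=11
After 5 (seek(26, SET)): offset=26
After 6 (read(3)): returned 'UTF', offset=29
After 7 (tell()): offset=29

Answer: 29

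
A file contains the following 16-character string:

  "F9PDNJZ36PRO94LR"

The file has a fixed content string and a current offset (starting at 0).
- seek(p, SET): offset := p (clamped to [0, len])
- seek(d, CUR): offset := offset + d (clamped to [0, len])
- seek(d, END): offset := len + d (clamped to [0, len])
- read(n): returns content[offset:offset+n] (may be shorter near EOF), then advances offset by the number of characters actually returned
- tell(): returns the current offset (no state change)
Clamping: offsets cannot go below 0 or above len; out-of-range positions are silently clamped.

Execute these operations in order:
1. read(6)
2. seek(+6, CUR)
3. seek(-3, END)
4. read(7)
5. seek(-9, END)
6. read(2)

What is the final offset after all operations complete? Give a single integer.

After 1 (read(6)): returned 'F9PDNJ', offset=6
After 2 (seek(+6, CUR)): offset=12
After 3 (seek(-3, END)): offset=13
After 4 (read(7)): returned '4LR', offset=16
After 5 (seek(-9, END)): offset=7
After 6 (read(2)): returned '36', offset=9

Answer: 9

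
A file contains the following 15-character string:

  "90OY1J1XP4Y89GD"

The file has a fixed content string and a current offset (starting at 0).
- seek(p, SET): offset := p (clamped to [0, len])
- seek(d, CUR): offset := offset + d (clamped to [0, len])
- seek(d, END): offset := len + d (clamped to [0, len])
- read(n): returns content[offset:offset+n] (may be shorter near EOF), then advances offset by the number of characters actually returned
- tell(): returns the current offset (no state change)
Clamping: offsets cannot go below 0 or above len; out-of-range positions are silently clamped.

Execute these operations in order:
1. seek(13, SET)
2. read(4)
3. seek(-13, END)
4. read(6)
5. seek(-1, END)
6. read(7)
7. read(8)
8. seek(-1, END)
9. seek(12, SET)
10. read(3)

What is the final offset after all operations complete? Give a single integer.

After 1 (seek(13, SET)): offset=13
After 2 (read(4)): returned 'GD', offset=15
After 3 (seek(-13, END)): offset=2
After 4 (read(6)): returned 'OY1J1X', offset=8
After 5 (seek(-1, END)): offset=14
After 6 (read(7)): returned 'D', offset=15
After 7 (read(8)): returned '', offset=15
After 8 (seek(-1, END)): offset=14
After 9 (seek(12, SET)): offset=12
After 10 (read(3)): returned '9GD', offset=15

Answer: 15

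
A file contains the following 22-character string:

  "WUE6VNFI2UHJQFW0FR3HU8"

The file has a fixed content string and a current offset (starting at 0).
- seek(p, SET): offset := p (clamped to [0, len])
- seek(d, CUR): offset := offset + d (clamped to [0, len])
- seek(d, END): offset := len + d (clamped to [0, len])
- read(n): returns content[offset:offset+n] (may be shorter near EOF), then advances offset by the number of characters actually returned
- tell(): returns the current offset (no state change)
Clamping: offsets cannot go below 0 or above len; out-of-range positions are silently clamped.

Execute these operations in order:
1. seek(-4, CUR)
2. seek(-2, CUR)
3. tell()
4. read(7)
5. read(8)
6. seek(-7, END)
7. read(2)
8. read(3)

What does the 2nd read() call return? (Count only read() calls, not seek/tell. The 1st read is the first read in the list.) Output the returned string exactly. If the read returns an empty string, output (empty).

Answer: I2UHJQFW

Derivation:
After 1 (seek(-4, CUR)): offset=0
After 2 (seek(-2, CUR)): offset=0
After 3 (tell()): offset=0
After 4 (read(7)): returned 'WUE6VNF', offset=7
After 5 (read(8)): returned 'I2UHJQFW', offset=15
After 6 (seek(-7, END)): offset=15
After 7 (read(2)): returned '0F', offset=17
After 8 (read(3)): returned 'R3H', offset=20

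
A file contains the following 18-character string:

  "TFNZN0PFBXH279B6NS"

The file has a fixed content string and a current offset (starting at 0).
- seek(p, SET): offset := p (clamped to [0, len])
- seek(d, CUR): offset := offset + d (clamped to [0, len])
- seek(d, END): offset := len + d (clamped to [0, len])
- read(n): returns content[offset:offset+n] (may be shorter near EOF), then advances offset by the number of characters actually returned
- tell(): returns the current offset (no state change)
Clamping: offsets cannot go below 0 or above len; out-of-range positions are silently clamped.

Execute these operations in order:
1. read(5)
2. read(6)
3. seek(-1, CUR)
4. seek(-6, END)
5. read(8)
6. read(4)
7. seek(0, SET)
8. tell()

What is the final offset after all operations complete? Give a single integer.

Answer: 0

Derivation:
After 1 (read(5)): returned 'TFNZN', offset=5
After 2 (read(6)): returned '0PFBXH', offset=11
After 3 (seek(-1, CUR)): offset=10
After 4 (seek(-6, END)): offset=12
After 5 (read(8)): returned '79B6NS', offset=18
After 6 (read(4)): returned '', offset=18
After 7 (seek(0, SET)): offset=0
After 8 (tell()): offset=0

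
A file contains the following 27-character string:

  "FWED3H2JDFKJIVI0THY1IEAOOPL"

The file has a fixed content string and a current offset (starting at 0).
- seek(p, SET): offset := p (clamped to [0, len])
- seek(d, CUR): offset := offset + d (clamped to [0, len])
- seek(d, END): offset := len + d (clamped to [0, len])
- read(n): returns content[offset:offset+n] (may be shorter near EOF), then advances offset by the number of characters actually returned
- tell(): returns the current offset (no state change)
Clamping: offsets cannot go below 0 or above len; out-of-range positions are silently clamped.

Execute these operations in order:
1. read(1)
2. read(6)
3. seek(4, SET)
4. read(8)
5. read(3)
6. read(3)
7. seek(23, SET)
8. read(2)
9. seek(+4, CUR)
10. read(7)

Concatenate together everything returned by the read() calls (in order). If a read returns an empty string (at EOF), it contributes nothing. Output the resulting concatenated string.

After 1 (read(1)): returned 'F', offset=1
After 2 (read(6)): returned 'WED3H2', offset=7
After 3 (seek(4, SET)): offset=4
After 4 (read(8)): returned '3H2JDFKJ', offset=12
After 5 (read(3)): returned 'IVI', offset=15
After 6 (read(3)): returned '0TH', offset=18
After 7 (seek(23, SET)): offset=23
After 8 (read(2)): returned 'OO', offset=25
After 9 (seek(+4, CUR)): offset=27
After 10 (read(7)): returned '', offset=27

Answer: FWED3H23H2JDFKJIVI0THOO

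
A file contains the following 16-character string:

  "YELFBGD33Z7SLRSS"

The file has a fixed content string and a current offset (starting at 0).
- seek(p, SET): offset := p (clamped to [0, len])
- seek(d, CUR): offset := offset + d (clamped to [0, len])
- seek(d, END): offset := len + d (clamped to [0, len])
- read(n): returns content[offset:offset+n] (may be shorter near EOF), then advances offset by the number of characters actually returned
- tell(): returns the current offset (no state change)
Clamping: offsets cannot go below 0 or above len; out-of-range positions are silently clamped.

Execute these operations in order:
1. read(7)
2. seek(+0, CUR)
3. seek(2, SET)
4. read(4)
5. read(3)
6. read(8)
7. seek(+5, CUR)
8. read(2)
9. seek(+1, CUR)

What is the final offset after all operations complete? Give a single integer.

Answer: 16

Derivation:
After 1 (read(7)): returned 'YELFBGD', offset=7
After 2 (seek(+0, CUR)): offset=7
After 3 (seek(2, SET)): offset=2
After 4 (read(4)): returned 'LFBG', offset=6
After 5 (read(3)): returned 'D33', offset=9
After 6 (read(8)): returned 'Z7SLRSS', offset=16
After 7 (seek(+5, CUR)): offset=16
After 8 (read(2)): returned '', offset=16
After 9 (seek(+1, CUR)): offset=16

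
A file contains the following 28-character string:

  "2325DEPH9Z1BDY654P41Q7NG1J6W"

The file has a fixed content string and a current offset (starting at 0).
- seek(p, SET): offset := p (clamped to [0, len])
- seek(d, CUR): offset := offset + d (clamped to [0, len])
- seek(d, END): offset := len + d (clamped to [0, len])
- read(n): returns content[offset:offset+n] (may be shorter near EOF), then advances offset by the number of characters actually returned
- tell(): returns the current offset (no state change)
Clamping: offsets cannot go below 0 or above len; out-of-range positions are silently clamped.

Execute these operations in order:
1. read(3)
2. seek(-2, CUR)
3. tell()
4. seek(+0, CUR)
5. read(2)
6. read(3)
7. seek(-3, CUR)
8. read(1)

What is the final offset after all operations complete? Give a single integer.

After 1 (read(3)): returned '232', offset=3
After 2 (seek(-2, CUR)): offset=1
After 3 (tell()): offset=1
After 4 (seek(+0, CUR)): offset=1
After 5 (read(2)): returned '32', offset=3
After 6 (read(3)): returned '5DE', offset=6
After 7 (seek(-3, CUR)): offset=3
After 8 (read(1)): returned '5', offset=4

Answer: 4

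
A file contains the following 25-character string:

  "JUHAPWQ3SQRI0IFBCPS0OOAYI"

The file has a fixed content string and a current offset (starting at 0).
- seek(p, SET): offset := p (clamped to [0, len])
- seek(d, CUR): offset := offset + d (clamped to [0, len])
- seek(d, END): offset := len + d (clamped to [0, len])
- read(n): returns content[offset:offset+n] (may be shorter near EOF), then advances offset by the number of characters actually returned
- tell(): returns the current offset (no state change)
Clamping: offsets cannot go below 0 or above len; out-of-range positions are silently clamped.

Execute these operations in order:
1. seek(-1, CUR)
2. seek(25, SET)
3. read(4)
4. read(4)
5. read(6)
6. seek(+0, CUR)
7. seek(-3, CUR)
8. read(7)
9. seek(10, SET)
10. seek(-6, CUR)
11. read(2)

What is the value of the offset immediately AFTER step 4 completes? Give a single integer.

After 1 (seek(-1, CUR)): offset=0
After 2 (seek(25, SET)): offset=25
After 3 (read(4)): returned '', offset=25
After 4 (read(4)): returned '', offset=25

Answer: 25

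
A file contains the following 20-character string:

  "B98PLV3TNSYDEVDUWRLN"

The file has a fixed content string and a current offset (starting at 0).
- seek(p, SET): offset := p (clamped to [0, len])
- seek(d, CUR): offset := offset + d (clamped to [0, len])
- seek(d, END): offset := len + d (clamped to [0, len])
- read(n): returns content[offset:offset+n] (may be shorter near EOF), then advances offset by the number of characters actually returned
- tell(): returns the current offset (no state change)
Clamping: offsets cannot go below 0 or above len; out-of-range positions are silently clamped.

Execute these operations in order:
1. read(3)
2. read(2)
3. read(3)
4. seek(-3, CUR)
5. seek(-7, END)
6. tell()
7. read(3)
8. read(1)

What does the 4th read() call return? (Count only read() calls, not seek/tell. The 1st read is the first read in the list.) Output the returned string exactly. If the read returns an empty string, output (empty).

Answer: VDU

Derivation:
After 1 (read(3)): returned 'B98', offset=3
After 2 (read(2)): returned 'PL', offset=5
After 3 (read(3)): returned 'V3T', offset=8
After 4 (seek(-3, CUR)): offset=5
After 5 (seek(-7, END)): offset=13
After 6 (tell()): offset=13
After 7 (read(3)): returned 'VDU', offset=16
After 8 (read(1)): returned 'W', offset=17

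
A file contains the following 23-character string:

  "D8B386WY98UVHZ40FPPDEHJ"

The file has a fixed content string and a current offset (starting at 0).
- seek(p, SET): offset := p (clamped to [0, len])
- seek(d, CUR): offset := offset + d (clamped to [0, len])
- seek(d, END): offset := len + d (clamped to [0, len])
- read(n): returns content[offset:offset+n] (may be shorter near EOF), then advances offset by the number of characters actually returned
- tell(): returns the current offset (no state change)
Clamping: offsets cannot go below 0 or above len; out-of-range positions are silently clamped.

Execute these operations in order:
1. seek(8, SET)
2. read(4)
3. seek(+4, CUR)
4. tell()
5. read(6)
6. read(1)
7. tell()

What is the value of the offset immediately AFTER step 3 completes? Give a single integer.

After 1 (seek(8, SET)): offset=8
After 2 (read(4)): returned '98UV', offset=12
After 3 (seek(+4, CUR)): offset=16

Answer: 16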